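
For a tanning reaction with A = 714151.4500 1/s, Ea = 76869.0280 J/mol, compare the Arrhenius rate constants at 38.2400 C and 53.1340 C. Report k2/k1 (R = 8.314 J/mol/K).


T1 = 38.2400 + 273.15 = 311.3900 K; T2 = 53.1340 + 273.15 = 326.2840 K
k1 = A * exp(-Ea/(R*T1)) = 714151.4500 * exp(-76869.0280/(8.314*311.3900)) = 9.0949e-08 1/s
k2 = A * exp(-Ea/(R*T2)) = 714151.4500 * exp(-76869.0280/(8.314*326.2840)) = 3.5271e-07 1/s
k2/k1 = 3.5271e-07 / 9.0949e-08 = 3.8781


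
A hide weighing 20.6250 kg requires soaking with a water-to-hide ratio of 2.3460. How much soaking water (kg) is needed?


Formula: Water = hide_weight * ratio
Substituting: Water = 20.6250 * 2.3460
Result: 48.3863 kg


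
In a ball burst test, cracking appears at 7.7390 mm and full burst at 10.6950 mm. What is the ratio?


Formula: Ratio = crack / burst
Substituting: Ratio = 7.7390 / 10.6950
Result: 0.7236


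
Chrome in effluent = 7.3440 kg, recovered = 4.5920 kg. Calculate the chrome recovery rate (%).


Formula: Recovery = recovered / input * 100
Substituting: Recovery = 4.5920 / 7.3440 * 100
Result: 62.5272 %


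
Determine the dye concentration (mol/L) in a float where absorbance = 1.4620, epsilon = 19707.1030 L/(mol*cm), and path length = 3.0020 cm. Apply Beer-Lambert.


Formula: c = A / (epsilon * l)
Substituting: c = 1.4620 / (19707.1030 * 3.0020)
Result: 2.4712e-05 mol/L


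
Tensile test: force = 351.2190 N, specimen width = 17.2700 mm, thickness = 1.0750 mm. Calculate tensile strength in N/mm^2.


Formula: TS = force / (width * thickness)
Substituting: TS = 351.2190 / (17.2700 * 1.0750)
Result: 18.9181 N/mm^2


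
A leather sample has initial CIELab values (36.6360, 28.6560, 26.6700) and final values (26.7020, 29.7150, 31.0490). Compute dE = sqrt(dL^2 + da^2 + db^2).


dL = -9.9340, da = 1.0590, db = 4.3790
dE = sqrt((-9.9340)^2 + 1.0590^2 + 4.3790^2) = 10.9079


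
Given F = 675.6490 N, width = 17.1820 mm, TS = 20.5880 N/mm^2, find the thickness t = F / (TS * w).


Formula: t = F / (TS * w)
Substituting: t = 675.6490 / (20.5880 * 17.1820)
Result: 1.9100 mm


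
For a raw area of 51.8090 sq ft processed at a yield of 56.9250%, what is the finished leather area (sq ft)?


Formula: finished = raw * yield / 100
Substituting: finished = 51.8090 * 56.9250 / 100
Result: 29.4923 sq ft


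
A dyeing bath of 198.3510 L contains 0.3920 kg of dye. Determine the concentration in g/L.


Formula: Conc = dye_mass(kg) / volume(L) * 1000
Substituting: Conc = 0.3920 / 198.3510 * 1000
Result: 1.9763 g/L


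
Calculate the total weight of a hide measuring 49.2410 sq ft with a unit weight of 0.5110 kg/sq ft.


Formula: Weight = area * weight_per_sqft
Substituting: Weight = 49.2410 * 0.5110
Result: 25.1622 kg


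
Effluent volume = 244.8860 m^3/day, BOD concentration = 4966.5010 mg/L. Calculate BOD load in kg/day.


Formula: BOD_load = volume * conc / 1000
Substituting: BOD_load = 244.8860 * 4966.5010 / 1000
Result: 1216.2266 kg/day


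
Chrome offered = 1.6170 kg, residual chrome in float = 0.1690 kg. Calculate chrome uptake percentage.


Formula: Uptake = (offered - residual) / offered * 100
Substituting: Uptake = (1.6170 - 0.1690) / 1.6170 * 100
Result: 89.5485 %


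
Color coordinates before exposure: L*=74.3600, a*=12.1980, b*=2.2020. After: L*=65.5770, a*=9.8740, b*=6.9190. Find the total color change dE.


dL = -8.7830, da = -2.3240, db = 4.7170
dE = sqrt((-8.7830)^2 + (-2.3240)^2 + 4.7170^2) = 10.2368


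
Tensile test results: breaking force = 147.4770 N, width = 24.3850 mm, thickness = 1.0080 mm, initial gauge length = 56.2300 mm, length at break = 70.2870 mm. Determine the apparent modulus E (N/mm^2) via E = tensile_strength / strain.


TS = F / (w * t) = 147.4770 / (24.3850 * 1.0080) = 5.9999 N/mm^2
strain = (Lf - L0) / L0 = (70.2870 - 56.2300) / 56.2300 = 0.2500
E = TS / strain = 5.9999 / 0.2500 = 24.0003 N/mm^2


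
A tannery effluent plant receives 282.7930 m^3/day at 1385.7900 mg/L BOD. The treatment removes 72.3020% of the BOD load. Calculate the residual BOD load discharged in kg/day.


Load_in = volume * conc / 1000 = 282.7930 * 1385.7900 / 1000 = 391.8917 kg/day
Removed = Load_in * eff / 100 = 391.8917 * 72.3020 / 100 = 283.3455 kg/day
Load_out = Load_in - Removed = 391.8917 - 283.3455 = 108.5462 kg/day


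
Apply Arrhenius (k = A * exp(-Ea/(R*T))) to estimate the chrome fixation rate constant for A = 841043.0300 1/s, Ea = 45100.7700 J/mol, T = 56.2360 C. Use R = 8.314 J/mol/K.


T_K = T_C + 273.15 = 56.2360 + 273.15 = 329.3860 K
exponent = -Ea / (R * T_K) = -45100.7700 / (8.314 * 329.3860) = -16.4691
k = A * exp(exponent) = 841043.0300 * exp(-16.4691) = 0.0592102 1/s


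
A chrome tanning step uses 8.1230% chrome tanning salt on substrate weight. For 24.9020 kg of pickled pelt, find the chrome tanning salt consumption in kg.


Formula: Chrome = substrate * pct / 100
Substituting: Chrome = 24.9020 * 8.1230 / 100
Result: 2.0228 kg


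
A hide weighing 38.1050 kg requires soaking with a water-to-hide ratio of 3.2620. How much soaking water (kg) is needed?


Formula: Water = hide_weight * ratio
Substituting: Water = 38.1050 * 3.2620
Result: 124.2985 kg


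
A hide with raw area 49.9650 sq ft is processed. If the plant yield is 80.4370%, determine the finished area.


Formula: finished = raw * yield / 100
Substituting: finished = 49.9650 * 80.4370 / 100
Result: 40.1903 sq ft


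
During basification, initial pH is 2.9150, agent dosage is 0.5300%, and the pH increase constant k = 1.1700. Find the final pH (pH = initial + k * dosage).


Formula: pH_final = pH_initial + k * base_pct
Substituting: pH_final = 2.9150 + 1.1700 * 0.5300
Result: 3.5351


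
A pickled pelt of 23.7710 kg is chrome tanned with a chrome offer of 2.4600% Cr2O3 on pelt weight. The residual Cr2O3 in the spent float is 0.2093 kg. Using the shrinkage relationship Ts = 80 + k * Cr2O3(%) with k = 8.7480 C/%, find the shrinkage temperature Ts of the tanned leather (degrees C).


Offered = pelt * offer_pct / 100 = 23.7710 * 2.4600 / 100 = 0.5848 kg
Uptake = offered - residual = 0.5848 - 0.2093 = 0.3755 kg
Cr2O3% on pelt = uptake / pelt * 100 = 0.3755 / 23.7710 * 100 = 1.5795 %
Ts = 80 + k * Cr2O3% = 80 + 8.7480 * 1.5795 = 93.8176 C


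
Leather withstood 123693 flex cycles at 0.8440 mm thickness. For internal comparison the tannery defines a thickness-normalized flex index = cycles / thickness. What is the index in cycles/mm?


Formula: Index = cycles / thickness
Substituting: Index = 123693 / 0.8440
Result: 146555.6872 cycles/mm


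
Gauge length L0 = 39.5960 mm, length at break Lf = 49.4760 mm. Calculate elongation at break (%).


Formula: Elongation = (Lf - L0) / L0 * 100
Substituting: Elongation = (49.4760 - 39.5960) / 39.5960 * 100
Result: 24.9520 %


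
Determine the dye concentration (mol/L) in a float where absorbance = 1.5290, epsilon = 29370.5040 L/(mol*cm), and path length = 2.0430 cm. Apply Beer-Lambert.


Formula: c = A / (epsilon * l)
Substituting: c = 1.5290 / (29370.5040 * 2.0430)
Result: 2.5482e-05 mol/L


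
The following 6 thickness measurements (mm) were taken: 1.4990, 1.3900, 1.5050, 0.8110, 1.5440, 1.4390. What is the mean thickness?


Formula: Average = sum / n
Substituting: Average = 8.1880 / 6
Result: 1.3647 mm


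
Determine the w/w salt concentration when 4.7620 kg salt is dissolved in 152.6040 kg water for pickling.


Formula: Conc = salt / (water + salt) * 100
Substituting: Conc = 4.7620 / (152.6040 + 4.7620) * 100
Result: 3.0261 %


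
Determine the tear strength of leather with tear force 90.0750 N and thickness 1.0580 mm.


Formula: Tear strength = force / thickness
Substituting: Tear strength = 90.0750 / 1.0580
Result: 85.1371 N/mm


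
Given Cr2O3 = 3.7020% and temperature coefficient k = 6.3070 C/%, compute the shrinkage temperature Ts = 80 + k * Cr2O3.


Formula: Ts = 80 + k * Cr2O3
Substituting: Ts = 80 + 6.3070 * 3.7020
Result: 103.3485 C


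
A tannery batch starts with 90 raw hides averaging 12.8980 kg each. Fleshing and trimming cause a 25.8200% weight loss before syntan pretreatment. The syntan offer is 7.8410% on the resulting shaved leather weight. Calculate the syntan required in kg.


Total_raw = N * avg_wt = 90 * 12.8980 = 1160.8200 kg
Substrate = Total_raw * (1 - loss/100) = 1160.8200 * (1 - 25.8200/100) = 861.0963 kg
Syntan = Substrate * pct / 100 = 861.0963 * 7.8410 / 100 = 67.5186 kg


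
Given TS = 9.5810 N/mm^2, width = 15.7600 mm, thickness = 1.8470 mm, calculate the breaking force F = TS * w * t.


Formula: F = TS * w * t
Substituting: F = 9.5810 * 15.7600 * 1.8470
Result: 278.8906 N


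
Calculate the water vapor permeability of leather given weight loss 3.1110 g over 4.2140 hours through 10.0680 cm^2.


Formula: WVP = loss / (area * time)
Substituting: WVP = 3.1110 / (10.0680 * 4.2140)
Result: 0.0733267 g/(cm^2*hr)


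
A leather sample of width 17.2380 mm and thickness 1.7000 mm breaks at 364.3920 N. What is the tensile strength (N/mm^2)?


Formula: TS = force / (width * thickness)
Substituting: TS = 364.3920 / (17.2380 * 1.7000)
Result: 12.4346 N/mm^2


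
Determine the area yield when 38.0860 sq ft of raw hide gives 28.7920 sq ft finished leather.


Formula: Yield = finished / raw * 100
Substituting: Yield = 28.7920 / 38.0860 * 100
Result: 75.5973 %


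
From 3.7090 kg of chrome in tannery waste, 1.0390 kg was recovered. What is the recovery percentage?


Formula: Recovery = recovered / input * 100
Substituting: Recovery = 1.0390 / 3.7090 * 100
Result: 28.0129 %


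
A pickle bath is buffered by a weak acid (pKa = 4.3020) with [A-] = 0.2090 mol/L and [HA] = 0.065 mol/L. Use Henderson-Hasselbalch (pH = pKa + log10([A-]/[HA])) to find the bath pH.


ratio = [A-] / [HA] = 0.2090 / 0.065 = 3.2154
log10(ratio) = 0.5072
pH = pKa + log10(ratio) = 4.3020 + 0.5072 = 4.8092


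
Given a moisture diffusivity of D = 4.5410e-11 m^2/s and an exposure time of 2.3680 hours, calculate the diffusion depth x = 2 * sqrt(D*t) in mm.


t = 2.3680 hr * 3600 = 8524.8000 s
D * t = 4.5410e-11 * 8524.8000 = 3.8711e-07
x = 2 * sqrt(D*t) = 2 * sqrt(3.8711e-07) = 0.00124437 m = 1.2444 mm


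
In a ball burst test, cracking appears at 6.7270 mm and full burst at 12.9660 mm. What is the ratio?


Formula: Ratio = crack / burst
Substituting: Ratio = 6.7270 / 12.9660
Result: 0.5188


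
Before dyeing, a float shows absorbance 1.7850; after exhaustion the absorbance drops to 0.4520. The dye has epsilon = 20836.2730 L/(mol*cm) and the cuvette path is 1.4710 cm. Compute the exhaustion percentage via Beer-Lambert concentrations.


c_initial = A_i / (epsilon * l) = 1.7850 / (20836.2730 * 1.4710) = 5.8238e-05 mol/L
c_final = A_f / (epsilon * l) = 0.4520 / (20836.2730 * 1.4710) = 1.4747e-05 mol/L
Exhaustion = (c_initial - c_final) / c_initial * 100 = (5.8238e-05 - 1.4747e-05) / 5.8238e-05 * 100 = 74.6779 %


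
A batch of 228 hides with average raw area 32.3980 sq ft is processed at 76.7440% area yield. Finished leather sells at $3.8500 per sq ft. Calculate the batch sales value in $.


Raw_total = N * avg_area = 228 * 32.3980 = 7386.7440 sq ft
Finished = Raw_total * yield / 100 = 7386.7440 * 76.7440 / 100 = 5668.8828 sq ft
Value = Finished * price = 5668.8828 * 3.8500 = 21825.1988 $


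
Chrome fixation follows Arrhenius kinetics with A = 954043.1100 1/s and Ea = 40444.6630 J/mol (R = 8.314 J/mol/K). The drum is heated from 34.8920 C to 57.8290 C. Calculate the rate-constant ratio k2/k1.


T1 = 34.8920 + 273.15 = 308.0420 K; T2 = 57.8290 + 273.15 = 330.9790 K
k1 = A * exp(-Ea/(R*T1)) = 954043.1100 * exp(-40444.6630/(8.314*308.0420)) = 0.1322 1/s
k2 = A * exp(-Ea/(R*T2)) = 954043.1100 * exp(-40444.6630/(8.314*330.9790)) = 0.3948 1/s
k2/k1 = 0.3948 / 0.1322 = 2.9874


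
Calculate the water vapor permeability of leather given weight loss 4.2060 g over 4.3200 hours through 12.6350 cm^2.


Formula: WVP = loss / (area * time)
Substituting: WVP = 4.2060 / (12.6350 * 4.3200)
Result: 0.0770567 g/(cm^2*hr)


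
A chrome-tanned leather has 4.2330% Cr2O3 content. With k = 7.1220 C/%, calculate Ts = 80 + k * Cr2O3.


Formula: Ts = 80 + k * Cr2O3
Substituting: Ts = 80 + 7.1220 * 4.2330
Result: 110.1474 C


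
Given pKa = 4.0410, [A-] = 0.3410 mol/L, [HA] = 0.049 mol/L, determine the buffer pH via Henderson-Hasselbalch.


ratio = [A-] / [HA] = 0.3410 / 0.049 = 6.9592
log10(ratio) = 0.8426
pH = pKa + log10(ratio) = 4.0410 + 0.8426 = 4.8836


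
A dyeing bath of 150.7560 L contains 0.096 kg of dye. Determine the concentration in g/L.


Formula: Conc = dye_mass(kg) / volume(L) * 1000
Substituting: Conc = 0.096 / 150.7560 * 1000
Result: 0.6368 g/L


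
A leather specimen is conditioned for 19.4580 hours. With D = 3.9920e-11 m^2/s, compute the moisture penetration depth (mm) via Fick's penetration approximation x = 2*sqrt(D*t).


t = 19.4580 hr * 3600 = 70048.8000 s
D * t = 3.9920e-11 * 70048.8000 = 2.7963e-06
x = 2 * sqrt(D*t) = 2 * sqrt(2.7963e-06) = 0.00334446 m = 3.3445 mm


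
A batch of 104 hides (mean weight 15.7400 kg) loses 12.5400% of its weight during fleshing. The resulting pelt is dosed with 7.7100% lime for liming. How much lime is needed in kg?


Total_raw = N * avg_wt = 104 * 15.7400 = 1636.9600 kg
Substrate = Total_raw * (1 - loss/100) = 1636.9600 * (1 - 12.5400/100) = 1431.6852 kg
Lime = Substrate * pct / 100 = 1431.6852 * 7.7100 / 100 = 110.3829 kg


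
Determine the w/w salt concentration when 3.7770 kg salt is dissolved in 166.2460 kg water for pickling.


Formula: Conc = salt / (water + salt) * 100
Substituting: Conc = 3.7770 / (166.2460 + 3.7770) * 100
Result: 2.2215 %


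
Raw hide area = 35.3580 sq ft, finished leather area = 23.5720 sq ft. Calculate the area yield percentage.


Formula: Yield = finished / raw * 100
Substituting: Yield = 23.5720 / 35.3580 * 100
Result: 66.6667 %


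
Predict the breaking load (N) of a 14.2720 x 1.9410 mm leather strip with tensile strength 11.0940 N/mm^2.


Formula: F = TS * w * t
Substituting: F = 11.0940 * 14.2720 * 1.9410
Result: 307.3255 N


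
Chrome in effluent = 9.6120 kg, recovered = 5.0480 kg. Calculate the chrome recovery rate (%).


Formula: Recovery = recovered / input * 100
Substituting: Recovery = 5.0480 / 9.6120 * 100
Result: 52.5177 %


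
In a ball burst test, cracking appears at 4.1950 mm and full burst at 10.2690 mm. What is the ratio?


Formula: Ratio = crack / burst
Substituting: Ratio = 4.1950 / 10.2690
Result: 0.4085


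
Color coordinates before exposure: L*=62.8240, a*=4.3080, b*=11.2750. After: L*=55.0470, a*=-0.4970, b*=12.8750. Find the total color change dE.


dL = -7.7770, da = -4.8050, db = 1.6000
dE = sqrt((-7.7770)^2 + (-4.8050)^2 + 1.6000^2) = 9.2806


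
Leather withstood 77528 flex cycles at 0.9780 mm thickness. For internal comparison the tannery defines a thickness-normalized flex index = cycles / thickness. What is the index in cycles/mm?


Formula: Index = cycles / thickness
Substituting: Index = 77528 / 0.9780
Result: 79271.9836 cycles/mm


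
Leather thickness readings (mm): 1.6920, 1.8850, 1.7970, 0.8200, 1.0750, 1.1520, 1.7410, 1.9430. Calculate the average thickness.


Formula: Average = sum / n
Substituting: Average = 12.1050 / 8
Result: 1.5131 mm


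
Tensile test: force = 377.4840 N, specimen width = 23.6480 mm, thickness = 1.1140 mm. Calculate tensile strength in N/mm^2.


Formula: TS = force / (width * thickness)
Substituting: TS = 377.4840 / (23.6480 * 1.1140)
Result: 14.3291 N/mm^2


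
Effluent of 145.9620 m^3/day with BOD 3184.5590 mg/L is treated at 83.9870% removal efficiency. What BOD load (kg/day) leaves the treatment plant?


Load_in = volume * conc / 1000 = 145.9620 * 3184.5590 / 1000 = 464.8246 kg/day
Removed = Load_in * eff / 100 = 464.8246 * 83.9870 / 100 = 390.3922 kg/day
Load_out = Load_in - Removed = 464.8246 - 390.3922 = 74.4324 kg/day


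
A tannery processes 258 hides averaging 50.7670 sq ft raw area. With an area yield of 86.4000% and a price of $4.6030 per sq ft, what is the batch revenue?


Raw_total = N * avg_area = 258 * 50.7670 = 13097.8860 sq ft
Finished = Raw_total * yield / 100 = 13097.8860 * 86.4000 / 100 = 11316.5735 sq ft
Value = Finished * price = 11316.5735 * 4.6030 = 52090.1878 $


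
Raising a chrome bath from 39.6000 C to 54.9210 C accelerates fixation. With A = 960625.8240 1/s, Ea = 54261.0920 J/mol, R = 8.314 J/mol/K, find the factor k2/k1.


T1 = 39.6000 + 273.15 = 312.7500 K; T2 = 54.9210 + 273.15 = 328.0710 K
k1 = A * exp(-Ea/(R*T1)) = 960625.8240 * exp(-54261.0920/(8.314*312.7500)) = 8.3117e-04 1/s
k2 = A * exp(-Ea/(R*T2)) = 960625.8240 * exp(-54261.0920/(8.314*328.0710)) = 0.00220256 1/s
k2/k1 = 0.00220256 / 8.3117e-04 = 2.6500


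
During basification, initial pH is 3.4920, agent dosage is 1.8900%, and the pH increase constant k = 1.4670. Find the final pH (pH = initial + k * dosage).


Formula: pH_final = pH_initial + k * base_pct
Substituting: pH_final = 3.4920 + 1.4670 * 1.8900
Result: 6.2646


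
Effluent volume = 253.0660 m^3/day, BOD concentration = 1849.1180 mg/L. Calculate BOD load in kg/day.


Formula: BOD_load = volume * conc / 1000
Substituting: BOD_load = 253.0660 * 1849.1180 / 1000
Result: 467.9489 kg/day


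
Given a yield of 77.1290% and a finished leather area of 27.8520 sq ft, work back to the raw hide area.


Formula: raw = finished * 100 / yield
Substituting: raw = 27.8520 * 100 / 77.1290
Result: 36.1109 sq ft


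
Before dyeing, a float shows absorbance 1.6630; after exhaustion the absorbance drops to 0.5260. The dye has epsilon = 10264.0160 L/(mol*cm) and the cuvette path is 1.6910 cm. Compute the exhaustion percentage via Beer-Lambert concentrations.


c_initial = A_i / (epsilon * l) = 1.6630 / (10264.0160 * 1.6910) = 9.5815e-05 mol/L
c_final = A_f / (epsilon * l) = 0.5260 / (10264.0160 * 1.6910) = 3.0306e-05 mol/L
Exhaustion = (c_initial - c_final) / c_initial * 100 = (9.5815e-05 - 3.0306e-05) / 9.5815e-05 * 100 = 68.3704 %


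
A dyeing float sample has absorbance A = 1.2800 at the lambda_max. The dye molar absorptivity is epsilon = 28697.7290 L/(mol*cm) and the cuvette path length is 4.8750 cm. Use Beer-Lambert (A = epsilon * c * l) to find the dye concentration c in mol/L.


Formula: c = A / (epsilon * l)
Substituting: c = 1.2800 / (28697.7290 * 4.8750)
Result: 9.1493e-06 mol/L


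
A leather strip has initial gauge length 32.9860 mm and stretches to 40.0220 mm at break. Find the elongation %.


Formula: Elongation = (Lf - L0) / L0 * 100
Substituting: Elongation = (40.0220 - 32.9860) / 32.9860 * 100
Result: 21.3303 %


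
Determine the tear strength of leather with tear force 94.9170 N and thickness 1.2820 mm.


Formula: Tear strength = force / thickness
Substituting: Tear strength = 94.9170 / 1.2820
Result: 74.0382 N/mm


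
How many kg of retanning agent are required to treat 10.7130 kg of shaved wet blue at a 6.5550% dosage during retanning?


Formula: Retan = substrate * pct / 100
Substituting: Retan = 10.7130 * 6.5550 / 100
Result: 0.7022 kg


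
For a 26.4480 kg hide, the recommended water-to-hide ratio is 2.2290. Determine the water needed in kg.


Formula: Water = hide_weight * ratio
Substituting: Water = 26.4480 * 2.2290
Result: 58.9526 kg


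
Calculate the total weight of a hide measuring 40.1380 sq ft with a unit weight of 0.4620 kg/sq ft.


Formula: Weight = area * weight_per_sqft
Substituting: Weight = 40.1380 * 0.4620
Result: 18.5438 kg


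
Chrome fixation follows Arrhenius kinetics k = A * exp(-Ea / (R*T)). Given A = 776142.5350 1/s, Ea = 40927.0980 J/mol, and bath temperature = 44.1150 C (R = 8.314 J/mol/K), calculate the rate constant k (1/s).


T_K = T_C + 273.15 = 44.1150 + 273.15 = 317.2650 K
exponent = -Ea / (R * T_K) = -40927.0980 / (8.314 * 317.2650) = -15.5160
k = A * exp(exponent) = 776142.5350 * exp(-15.5160) = 0.1417 1/s


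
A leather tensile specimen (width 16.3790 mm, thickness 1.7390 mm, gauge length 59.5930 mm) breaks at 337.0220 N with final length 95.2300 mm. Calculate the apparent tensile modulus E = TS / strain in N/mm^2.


TS = F / (w * t) = 337.0220 / (16.3790 * 1.7390) = 11.8324 N/mm^2
strain = (Lf - L0) / L0 = (95.2300 - 59.5930) / 59.5930 = 0.5980
E = TS / strain = 11.8324 / 0.5980 = 19.7863 N/mm^2


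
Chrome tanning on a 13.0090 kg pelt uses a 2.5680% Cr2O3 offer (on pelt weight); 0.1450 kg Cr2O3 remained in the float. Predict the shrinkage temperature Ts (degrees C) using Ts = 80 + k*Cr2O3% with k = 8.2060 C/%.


Offered = pelt * offer_pct / 100 = 13.0090 * 2.5680 / 100 = 0.3341 kg
Uptake = offered - residual = 0.3341 - 0.1450 = 0.1891 kg
Cr2O3% on pelt = uptake / pelt * 100 = 0.1891 / 13.0090 * 100 = 1.4534 %
Ts = 80 + k * Cr2O3% = 80 + 8.2060 * 1.4534 = 91.9265 C


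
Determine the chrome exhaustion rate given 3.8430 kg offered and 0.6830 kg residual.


Formula: Uptake = (offered - residual) / offered * 100
Substituting: Uptake = (3.8430 - 0.6830) / 3.8430 * 100
Result: 82.2274 %


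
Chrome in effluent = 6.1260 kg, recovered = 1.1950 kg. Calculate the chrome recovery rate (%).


Formula: Recovery = recovered / input * 100
Substituting: Recovery = 1.1950 / 6.1260 * 100
Result: 19.5070 %


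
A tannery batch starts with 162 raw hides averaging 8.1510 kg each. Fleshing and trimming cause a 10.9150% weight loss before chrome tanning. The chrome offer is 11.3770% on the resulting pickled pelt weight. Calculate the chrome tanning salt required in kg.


Total_raw = N * avg_wt = 162 * 8.1510 = 1320.4620 kg
Substrate = Total_raw * (1 - loss/100) = 1320.4620 * (1 - 10.9150/100) = 1176.3336 kg
Chrome = Substrate * pct / 100 = 1176.3336 * 11.3770 / 100 = 133.8315 kg


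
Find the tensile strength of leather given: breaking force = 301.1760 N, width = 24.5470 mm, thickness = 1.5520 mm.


Formula: TS = force / (width * thickness)
Substituting: TS = 301.1760 / (24.5470 * 1.5520)
Result: 7.9055 N/mm^2


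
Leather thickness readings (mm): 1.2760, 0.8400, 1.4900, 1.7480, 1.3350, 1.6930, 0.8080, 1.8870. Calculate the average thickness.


Formula: Average = sum / n
Substituting: Average = 11.0770 / 8
Result: 1.3846 mm


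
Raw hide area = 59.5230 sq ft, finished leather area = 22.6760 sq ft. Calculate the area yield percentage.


Formula: Yield = finished / raw * 100
Substituting: Yield = 22.6760 / 59.5230 * 100
Result: 38.0962 %


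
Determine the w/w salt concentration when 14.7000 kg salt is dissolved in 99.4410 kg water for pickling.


Formula: Conc = salt / (water + salt) * 100
Substituting: Conc = 14.7000 / (99.4410 + 14.7000) * 100
Result: 12.8788 %


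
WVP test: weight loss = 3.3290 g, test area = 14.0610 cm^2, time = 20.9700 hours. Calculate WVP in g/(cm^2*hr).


Formula: WVP = loss / (area * time)
Substituting: WVP = 3.3290 / (14.0610 * 20.9700)
Result: 0.0112901 g/(cm^2*hr)


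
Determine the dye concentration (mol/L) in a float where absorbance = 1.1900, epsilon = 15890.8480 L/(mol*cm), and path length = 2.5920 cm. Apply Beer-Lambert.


Formula: c = A / (epsilon * l)
Substituting: c = 1.1900 / (15890.8480 * 2.5920)
Result: 2.8891e-05 mol/L


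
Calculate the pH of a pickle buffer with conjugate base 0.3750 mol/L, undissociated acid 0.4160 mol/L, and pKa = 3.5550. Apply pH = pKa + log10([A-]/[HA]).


ratio = [A-] / [HA] = 0.3750 / 0.4160 = 0.9014
log10(ratio) = -0.0450621
pH = pKa + log10(ratio) = 3.5550 - 0.0450621 = 3.5099


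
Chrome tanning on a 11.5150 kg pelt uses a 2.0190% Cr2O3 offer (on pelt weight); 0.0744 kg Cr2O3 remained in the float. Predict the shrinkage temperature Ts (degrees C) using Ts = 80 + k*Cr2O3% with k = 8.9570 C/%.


Offered = pelt * offer_pct / 100 = 11.5150 * 2.0190 / 100 = 0.2325 kg
Uptake = offered - residual = 0.2325 - 0.0744 = 0.1581 kg
Cr2O3% on pelt = uptake / pelt * 100 = 0.1581 / 11.5150 * 100 = 1.3729 %
Ts = 80 + k * Cr2O3% = 80 + 8.9570 * 1.3729 = 92.2969 C


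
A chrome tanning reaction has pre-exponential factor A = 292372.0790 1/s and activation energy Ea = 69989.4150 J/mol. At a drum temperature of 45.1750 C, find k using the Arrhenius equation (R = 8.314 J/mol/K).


T_K = T_C + 273.15 = 45.1750 + 273.15 = 318.3250 K
exponent = -Ea / (R * T_K) = -69989.4150 / (8.314 * 318.3250) = -26.4455
k = A * exp(exponent) = 292372.0790 * exp(-26.4455) = 9.5677e-07 1/s


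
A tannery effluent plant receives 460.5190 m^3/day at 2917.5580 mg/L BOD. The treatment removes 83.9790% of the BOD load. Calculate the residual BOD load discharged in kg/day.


Load_in = volume * conc / 1000 = 460.5190 * 2917.5580 / 1000 = 1343.5909 kg/day
Removed = Load_in * eff / 100 = 1343.5909 * 83.9790 / 100 = 1128.3342 kg/day
Load_out = Load_in - Removed = 1343.5909 - 1128.3342 = 215.2567 kg/day


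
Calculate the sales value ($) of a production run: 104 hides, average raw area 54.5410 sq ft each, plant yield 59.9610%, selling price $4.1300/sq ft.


Raw_total = N * avg_area = 104 * 54.5410 = 5672.2640 sq ft
Finished = Raw_total * yield / 100 = 5672.2640 * 59.9610 / 100 = 3401.1462 sq ft
Value = Finished * price = 3401.1462 * 4.1300 = 14046.7339 $


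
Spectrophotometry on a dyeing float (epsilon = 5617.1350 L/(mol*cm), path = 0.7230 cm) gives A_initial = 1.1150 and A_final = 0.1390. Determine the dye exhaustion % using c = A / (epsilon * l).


c_initial = A_i / (epsilon * l) = 1.1150 / (5617.1350 * 0.7230) = 2.7455e-04 mol/L
c_final = A_f / (epsilon * l) = 0.1390 / (5617.1350 * 0.7230) = 3.4226e-05 mol/L
Exhaustion = (c_initial - c_final) / c_initial * 100 = (2.7455e-04 - 3.4226e-05) / 2.7455e-04 * 100 = 87.5336 %


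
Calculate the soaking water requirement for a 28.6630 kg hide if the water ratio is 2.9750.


Formula: Water = hide_weight * ratio
Substituting: Water = 28.6630 * 2.9750
Result: 85.2724 kg


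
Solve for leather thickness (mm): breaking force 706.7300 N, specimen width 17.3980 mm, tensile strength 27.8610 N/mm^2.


Formula: t = F / (TS * w)
Substituting: t = 706.7300 / (27.8610 * 17.3980)
Result: 1.4580 mm


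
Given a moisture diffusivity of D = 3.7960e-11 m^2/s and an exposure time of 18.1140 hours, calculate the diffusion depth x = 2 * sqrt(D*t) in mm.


t = 18.1140 hr * 3600 = 65210.4000 s
D * t = 3.7960e-11 * 65210.4000 = 2.4754e-06
x = 2 * sqrt(D*t) = 2 * sqrt(2.4754e-06) = 0.00314667 m = 3.1467 mm


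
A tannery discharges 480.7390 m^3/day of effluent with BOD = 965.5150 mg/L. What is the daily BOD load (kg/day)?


Formula: BOD_load = volume * conc / 1000
Substituting: BOD_load = 480.7390 * 965.5150 / 1000
Result: 464.1607 kg/day


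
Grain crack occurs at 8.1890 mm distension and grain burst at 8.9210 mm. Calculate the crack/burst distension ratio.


Formula: Ratio = crack / burst
Substituting: Ratio = 8.1890 / 8.9210
Result: 0.9179


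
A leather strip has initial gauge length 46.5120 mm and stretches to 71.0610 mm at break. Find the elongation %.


Formula: Elongation = (Lf - L0) / L0 * 100
Substituting: Elongation = (71.0610 - 46.5120) / 46.5120 * 100
Result: 52.7799 %


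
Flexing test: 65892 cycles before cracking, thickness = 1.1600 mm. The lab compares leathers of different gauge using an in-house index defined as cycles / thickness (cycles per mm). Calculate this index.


Formula: Index = cycles / thickness
Substituting: Index = 65892 / 1.1600
Result: 56803.4483 cycles/mm


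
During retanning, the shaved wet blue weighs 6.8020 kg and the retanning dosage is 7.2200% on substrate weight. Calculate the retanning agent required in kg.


Formula: Retan = substrate * pct / 100
Substituting: Retan = 6.8020 * 7.2200 / 100
Result: 0.4911 kg


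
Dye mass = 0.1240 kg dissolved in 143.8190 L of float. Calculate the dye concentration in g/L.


Formula: Conc = dye_mass(kg) / volume(L) * 1000
Substituting: Conc = 0.1240 / 143.8190 * 1000
Result: 0.8622 g/L


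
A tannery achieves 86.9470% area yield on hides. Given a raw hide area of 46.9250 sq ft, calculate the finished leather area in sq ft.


Formula: finished = raw * yield / 100
Substituting: finished = 46.9250 * 86.9470 / 100
Result: 40.7999 sq ft


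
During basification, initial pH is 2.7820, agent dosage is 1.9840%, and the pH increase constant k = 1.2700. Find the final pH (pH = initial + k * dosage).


Formula: pH_final = pH_initial + k * base_pct
Substituting: pH_final = 2.7820 + 1.2700 * 1.9840
Result: 5.3017


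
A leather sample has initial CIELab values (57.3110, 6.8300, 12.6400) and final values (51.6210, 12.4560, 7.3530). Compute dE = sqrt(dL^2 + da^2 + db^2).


dL = -5.6900, da = 5.6260, db = -5.2870
dE = sqrt((-5.6900)^2 + 5.6260^2 + (-5.2870)^2) = 9.5906


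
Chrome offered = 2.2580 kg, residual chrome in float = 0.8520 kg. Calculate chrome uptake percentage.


Formula: Uptake = (offered - residual) / offered * 100
Substituting: Uptake = (2.2580 - 0.8520) / 2.2580 * 100
Result: 62.2675 %


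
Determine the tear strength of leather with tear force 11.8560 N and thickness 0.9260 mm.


Formula: Tear strength = force / thickness
Substituting: Tear strength = 11.8560 / 0.9260
Result: 12.8035 N/mm


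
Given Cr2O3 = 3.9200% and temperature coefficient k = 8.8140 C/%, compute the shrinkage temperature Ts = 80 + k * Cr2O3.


Formula: Ts = 80 + k * Cr2O3
Substituting: Ts = 80 + 8.8140 * 3.9200
Result: 114.5509 C


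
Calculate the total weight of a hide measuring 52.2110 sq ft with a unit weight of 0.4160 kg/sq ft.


Formula: Weight = area * weight_per_sqft
Substituting: Weight = 52.2110 * 0.4160
Result: 21.7198 kg


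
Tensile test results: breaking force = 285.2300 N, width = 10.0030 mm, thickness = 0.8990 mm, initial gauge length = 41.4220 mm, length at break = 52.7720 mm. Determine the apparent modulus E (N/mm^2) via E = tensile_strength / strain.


TS = F / (w * t) = 285.2300 / (10.0030 * 0.8990) = 31.7180 N/mm^2
strain = (Lf - L0) / L0 = (52.7720 - 41.4220) / 41.4220 = 0.2740
E = TS / strain = 31.7180 / 0.2740 = 115.7552 N/mm^2


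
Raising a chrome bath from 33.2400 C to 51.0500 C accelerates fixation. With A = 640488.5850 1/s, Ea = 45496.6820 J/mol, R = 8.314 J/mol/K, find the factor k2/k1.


T1 = 33.2400 + 273.15 = 306.3900 K; T2 = 51.0500 + 273.15 = 324.2000 K
k1 = A * exp(-Ea/(R*T1)) = 640488.5850 * exp(-45496.6820/(8.314*306.3900)) = 0.0112142 1/s
k2 = A * exp(-Ea/(R*T2)) = 640488.5850 * exp(-45496.6820/(8.314*324.2000)) = 0.0299148 1/s
k2/k1 = 0.0299148 / 0.0112142 = 2.6676


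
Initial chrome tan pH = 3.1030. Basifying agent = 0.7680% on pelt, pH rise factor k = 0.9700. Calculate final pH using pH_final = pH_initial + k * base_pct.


Formula: pH_final = pH_initial + k * base_pct
Substituting: pH_final = 3.1030 + 0.9700 * 0.7680
Result: 3.8480


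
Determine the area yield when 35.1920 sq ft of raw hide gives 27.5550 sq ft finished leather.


Formula: Yield = finished / raw * 100
Substituting: Yield = 27.5550 / 35.1920 * 100
Result: 78.2990 %


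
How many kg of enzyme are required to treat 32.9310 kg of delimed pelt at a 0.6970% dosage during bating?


Formula: Enzyme = substrate * pct / 100
Substituting: Enzyme = 32.9310 * 0.6970 / 100
Result: 0.2295 kg


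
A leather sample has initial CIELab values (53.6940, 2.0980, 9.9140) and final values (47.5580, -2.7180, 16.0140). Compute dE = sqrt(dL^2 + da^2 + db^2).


dL = -6.1360, da = -4.8160, db = 6.1000
dE = sqrt((-6.1360)^2 + (-4.8160)^2 + 6.1000^2) = 9.9022


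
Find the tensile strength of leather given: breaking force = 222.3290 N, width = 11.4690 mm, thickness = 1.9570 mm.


Formula: TS = force / (width * thickness)
Substituting: TS = 222.3290 / (11.4690 * 1.9570)
Result: 9.9056 N/mm^2


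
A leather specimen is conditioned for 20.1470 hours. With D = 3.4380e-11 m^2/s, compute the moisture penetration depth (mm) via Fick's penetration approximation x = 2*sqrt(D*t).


t = 20.1470 hr * 3600 = 72529.2000 s
D * t = 3.4380e-11 * 72529.2000 = 2.4936e-06
x = 2 * sqrt(D*t) = 2 * sqrt(2.4936e-06) = 0.0031582 m = 3.1582 mm


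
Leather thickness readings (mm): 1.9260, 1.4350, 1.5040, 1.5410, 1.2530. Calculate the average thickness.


Formula: Average = sum / n
Substituting: Average = 7.6590 / 5
Result: 1.5318 mm


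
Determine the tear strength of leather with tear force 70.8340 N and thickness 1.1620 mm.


Formula: Tear strength = force / thickness
Substituting: Tear strength = 70.8340 / 1.1620
Result: 60.9587 N/mm


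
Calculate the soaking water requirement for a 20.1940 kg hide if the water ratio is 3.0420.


Formula: Water = hide_weight * ratio
Substituting: Water = 20.1940 * 3.0420
Result: 61.4301 kg


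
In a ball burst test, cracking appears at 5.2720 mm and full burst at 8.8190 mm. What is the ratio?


Formula: Ratio = crack / burst
Substituting: Ratio = 5.2720 / 8.8190
Result: 0.5978


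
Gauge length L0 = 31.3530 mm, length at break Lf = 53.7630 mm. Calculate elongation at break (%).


Formula: Elongation = (Lf - L0) / L0 * 100
Substituting: Elongation = (53.7630 - 31.3530) / 31.3530 * 100
Result: 71.4764 %


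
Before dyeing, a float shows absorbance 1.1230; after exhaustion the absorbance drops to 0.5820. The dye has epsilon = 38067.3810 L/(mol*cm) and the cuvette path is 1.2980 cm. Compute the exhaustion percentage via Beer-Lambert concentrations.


c_initial = A_i / (epsilon * l) = 1.1230 / (38067.3810 * 1.2980) = 2.2728e-05 mol/L
c_final = A_f / (epsilon * l) = 0.5820 / (38067.3810 * 1.2980) = 1.1779e-05 mol/L
Exhaustion = (c_initial - c_final) / c_initial * 100 = (2.2728e-05 - 1.1779e-05) / 2.2728e-05 * 100 = 48.1745 %


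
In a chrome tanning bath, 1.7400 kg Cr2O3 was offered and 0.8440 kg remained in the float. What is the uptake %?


Formula: Uptake = (offered - residual) / offered * 100
Substituting: Uptake = (1.7400 - 0.8440) / 1.7400 * 100
Result: 51.4943 %


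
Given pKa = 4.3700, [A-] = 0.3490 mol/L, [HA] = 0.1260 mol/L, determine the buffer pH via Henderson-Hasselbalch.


ratio = [A-] / [HA] = 0.3490 / 0.1260 = 2.7698
log10(ratio) = 0.4425
pH = pKa + log10(ratio) = 4.3700 + 0.4425 = 4.8125


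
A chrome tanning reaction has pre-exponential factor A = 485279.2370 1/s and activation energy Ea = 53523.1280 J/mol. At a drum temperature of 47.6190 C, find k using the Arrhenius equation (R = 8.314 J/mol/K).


T_K = T_C + 273.15 = 47.6190 + 273.15 = 320.7690 K
exponent = -Ea / (R * T_K) = -53523.1280 / (8.314 * 320.7690) = -20.0696
k = A * exp(exponent) = 485279.2370 * exp(-20.0696) = 9.3297e-04 1/s


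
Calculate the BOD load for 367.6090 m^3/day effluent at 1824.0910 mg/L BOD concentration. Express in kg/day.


Formula: BOD_load = volume * conc / 1000
Substituting: BOD_load = 367.6090 * 1824.0910 / 1000
Result: 670.5523 kg/day


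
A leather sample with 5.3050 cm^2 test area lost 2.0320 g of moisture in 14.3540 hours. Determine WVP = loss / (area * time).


Formula: WVP = loss / (area * time)
Substituting: WVP = 2.0320 / (5.3050 * 14.3540)
Result: 0.0266849 g/(cm^2*hr)


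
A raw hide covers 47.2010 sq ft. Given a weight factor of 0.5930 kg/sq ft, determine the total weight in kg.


Formula: Weight = area * weight_per_sqft
Substituting: Weight = 47.2010 * 0.5930
Result: 27.9902 kg


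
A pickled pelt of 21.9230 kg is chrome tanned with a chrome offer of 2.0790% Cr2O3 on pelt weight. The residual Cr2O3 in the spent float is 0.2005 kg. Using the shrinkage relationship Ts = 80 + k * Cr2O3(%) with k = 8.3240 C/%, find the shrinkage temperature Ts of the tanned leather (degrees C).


Offered = pelt * offer_pct / 100 = 21.9230 * 2.0790 / 100 = 0.4558 kg
Uptake = offered - residual = 0.4558 - 0.2005 = 0.2553 kg
Cr2O3% on pelt = uptake / pelt * 100 = 0.2553 / 21.9230 * 100 = 1.1644 %
Ts = 80 + k * Cr2O3% = 80 + 8.3240 * 1.1644 = 89.6928 C


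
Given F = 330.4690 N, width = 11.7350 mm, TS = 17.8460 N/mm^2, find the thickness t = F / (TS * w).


Formula: t = F / (TS * w)
Substituting: t = 330.4690 / (17.8460 * 11.7350)
Result: 1.5780 mm


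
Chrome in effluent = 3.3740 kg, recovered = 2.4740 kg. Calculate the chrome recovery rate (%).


Formula: Recovery = recovered / input * 100
Substituting: Recovery = 2.4740 / 3.3740 * 100
Result: 73.3254 %


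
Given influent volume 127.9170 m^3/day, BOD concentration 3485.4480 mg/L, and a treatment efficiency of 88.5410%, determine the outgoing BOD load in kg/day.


Load_in = volume * conc / 1000 = 127.9170 * 3485.4480 / 1000 = 445.8481 kg/day
Removed = Load_in * eff / 100 = 445.8481 * 88.5410 / 100 = 394.7583 kg/day
Load_out = Load_in - Removed = 445.8481 - 394.7583 = 51.0897 kg/day


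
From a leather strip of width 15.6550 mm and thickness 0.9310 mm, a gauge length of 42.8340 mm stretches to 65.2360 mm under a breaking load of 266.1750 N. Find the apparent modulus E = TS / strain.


TS = F / (w * t) = 266.1750 / (15.6550 * 0.9310) = 18.2627 N/mm^2
strain = (Lf - L0) / L0 = (65.2360 - 42.8340) / 42.8340 = 0.5230
E = TS / strain = 18.2627 / 0.5230 = 34.9194 N/mm^2


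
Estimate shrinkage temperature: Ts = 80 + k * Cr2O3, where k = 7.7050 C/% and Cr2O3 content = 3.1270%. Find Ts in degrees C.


Formula: Ts = 80 + k * Cr2O3
Substituting: Ts = 80 + 7.7050 * 3.1270
Result: 104.0935 C


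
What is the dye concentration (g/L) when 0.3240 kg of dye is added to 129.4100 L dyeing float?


Formula: Conc = dye_mass(kg) / volume(L) * 1000
Substituting: Conc = 0.3240 / 129.4100 * 1000
Result: 2.5037 g/L


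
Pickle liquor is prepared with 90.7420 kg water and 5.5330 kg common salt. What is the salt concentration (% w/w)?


Formula: Conc = salt / (water + salt) * 100
Substituting: Conc = 5.5330 / (90.7420 + 5.5330) * 100
Result: 5.7471 %


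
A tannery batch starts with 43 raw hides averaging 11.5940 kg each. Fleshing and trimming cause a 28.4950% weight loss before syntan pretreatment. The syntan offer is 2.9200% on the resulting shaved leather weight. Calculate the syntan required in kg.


Total_raw = N * avg_wt = 43 * 11.5940 = 498.5420 kg
Substrate = Total_raw * (1 - loss/100) = 498.5420 * (1 - 28.4950/100) = 356.4825 kg
Syntan = Substrate * pct / 100 = 356.4825 * 2.9200 / 100 = 10.4093 kg


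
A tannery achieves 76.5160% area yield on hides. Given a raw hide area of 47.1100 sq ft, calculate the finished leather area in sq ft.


Formula: finished = raw * yield / 100
Substituting: finished = 47.1100 * 76.5160 / 100
Result: 36.0467 sq ft


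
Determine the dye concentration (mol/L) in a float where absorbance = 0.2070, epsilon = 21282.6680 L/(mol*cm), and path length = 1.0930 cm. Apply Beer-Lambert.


Formula: c = A / (epsilon * l)
Substituting: c = 0.2070 / (21282.6680 * 1.0930)
Result: 8.8986e-06 mol/L


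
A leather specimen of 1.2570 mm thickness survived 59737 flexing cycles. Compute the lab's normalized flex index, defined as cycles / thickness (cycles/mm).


Formula: Index = cycles / thickness
Substituting: Index = 59737 / 1.2570
Result: 47523.4686 cycles/mm


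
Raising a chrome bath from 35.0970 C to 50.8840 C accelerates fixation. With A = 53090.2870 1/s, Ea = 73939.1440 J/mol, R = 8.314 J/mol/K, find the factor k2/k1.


T1 = 35.0970 + 273.15 = 308.2470 K; T2 = 50.8840 + 273.15 = 324.0340 K
k1 = A * exp(-Ea/(R*T1)) = 53090.2870 * exp(-73939.1440/(8.314*308.2470)) = 1.5669e-08 1/s
k2 = A * exp(-Ea/(R*T2)) = 53090.2870 * exp(-73939.1440/(8.314*324.0340)) = 6.3902e-08 1/s
k2/k1 = 6.3902e-08 / 1.5669e-08 = 4.0781


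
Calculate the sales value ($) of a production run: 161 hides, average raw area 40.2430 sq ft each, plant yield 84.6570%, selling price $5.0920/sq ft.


Raw_total = N * avg_area = 161 * 40.2430 = 6479.1230 sq ft
Finished = Raw_total * yield / 100 = 6479.1230 * 84.6570 / 100 = 5485.0312 sq ft
Value = Finished * price = 5485.0312 * 5.0920 = 27929.7787 $


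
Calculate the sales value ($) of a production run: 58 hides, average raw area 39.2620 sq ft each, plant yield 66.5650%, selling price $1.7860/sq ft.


Raw_total = N * avg_area = 58 * 39.2620 = 2277.1960 sq ft
Finished = Raw_total * yield / 100 = 2277.1960 * 66.5650 / 100 = 1515.8155 sq ft
Value = Finished * price = 1515.8155 * 1.7860 = 2707.2465 $
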